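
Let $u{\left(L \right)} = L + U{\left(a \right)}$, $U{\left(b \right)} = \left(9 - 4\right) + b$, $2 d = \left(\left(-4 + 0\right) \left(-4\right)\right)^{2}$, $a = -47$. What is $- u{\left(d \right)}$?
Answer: $-86$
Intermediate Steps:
$d = 128$ ($d = \frac{\left(\left(-4 + 0\right) \left(-4\right)\right)^{2}}{2} = \frac{\left(\left(-4\right) \left(-4\right)\right)^{2}}{2} = \frac{16^{2}}{2} = \frac{1}{2} \cdot 256 = 128$)
$U{\left(b \right)} = 5 + b$
$u{\left(L \right)} = -42 + L$ ($u{\left(L \right)} = L + \left(5 - 47\right) = L - 42 = -42 + L$)
$- u{\left(d \right)} = - (-42 + 128) = \left(-1\right) 86 = -86$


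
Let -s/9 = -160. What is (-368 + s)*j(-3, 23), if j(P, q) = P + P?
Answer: -6432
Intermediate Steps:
s = 1440 (s = -9*(-160) = 1440)
j(P, q) = 2*P
(-368 + s)*j(-3, 23) = (-368 + 1440)*(2*(-3)) = 1072*(-6) = -6432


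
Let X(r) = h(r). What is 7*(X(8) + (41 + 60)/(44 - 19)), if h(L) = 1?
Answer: 882/25 ≈ 35.280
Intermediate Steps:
X(r) = 1
7*(X(8) + (41 + 60)/(44 - 19)) = 7*(1 + (41 + 60)/(44 - 19)) = 7*(1 + 101/25) = 7*(126/25) = 882/25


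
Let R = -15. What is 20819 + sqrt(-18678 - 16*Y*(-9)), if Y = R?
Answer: 20819 + I*sqrt(20838) ≈ 20819.0 + 144.35*I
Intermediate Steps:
Y = -15
20819 + sqrt(-18678 - 16*Y*(-9)) = 20819 + sqrt(-18678 - 16*(-15)*(-9)) = 20819 + sqrt(-18678 + 240*(-9)) = 20819 + sqrt(-18678 - 2160) = 20819 + sqrt(-20838) = 20819 + I*sqrt(20838)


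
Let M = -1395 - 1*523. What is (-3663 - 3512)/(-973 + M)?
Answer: 1025/413 ≈ 2.4818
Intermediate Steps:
M = -1918 (M = -1395 - 523 = -1918)
(-3663 - 3512)/(-973 + M) = (-3663 - 3512)/(-973 - 1918) = -7175/(-2891) = -7175*(-1/2891) = 1025/413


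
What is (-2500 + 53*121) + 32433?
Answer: 36346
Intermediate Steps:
(-2500 + 53*121) + 32433 = (-2500 + 6413) + 32433 = 3913 + 32433 = 36346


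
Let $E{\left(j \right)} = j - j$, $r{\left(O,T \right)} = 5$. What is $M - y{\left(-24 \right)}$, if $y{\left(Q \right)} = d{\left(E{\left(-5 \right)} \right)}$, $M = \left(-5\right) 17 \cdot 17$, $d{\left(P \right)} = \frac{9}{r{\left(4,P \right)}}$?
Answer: $- \frac{7234}{5} \approx -1446.8$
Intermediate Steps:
$E{\left(j \right)} = 0$
$d{\left(P \right)} = \frac{9}{5}$
$M = -1445$ ($M = \left(-85\right) 17 = -1445$)
$y{\left(Q \right)} = \frac{9}{5}$
$M - y{\left(-24 \right)} = -1445 - \frac{9}{5} = - \frac{7234}{5}$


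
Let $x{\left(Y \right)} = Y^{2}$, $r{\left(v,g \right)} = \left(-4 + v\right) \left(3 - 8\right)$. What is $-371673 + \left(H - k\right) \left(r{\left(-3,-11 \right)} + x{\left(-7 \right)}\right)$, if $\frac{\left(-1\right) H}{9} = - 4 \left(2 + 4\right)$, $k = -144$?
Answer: $-341433$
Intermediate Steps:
$r{\left(v,g \right)} = 20 - 5 v$ ($r{\left(v,g \right)} = \left(-4 + v\right) \left(-5\right) = 20 - 5 v$)
$H = 216$ ($H = - 9 \left(- 4 \left(2 + 4\right)\right) = - 9 \left(\left(-4\right) 6\right) = \left(-9\right) \left(-24\right) = 216$)
$-371673 + \left(H - k\right) \left(r{\left(-3,-11 \right)} + x{\left(-7 \right)}\right) = -371673 + \left(216 - -144\right) \left(\left(20 - -15\right) + \left(-7\right)^{2}\right) = -371673 + \left(216 + 144\right) \left(\left(20 + 15\right) + 49\right) = -371673 + 360 \left(35 + 49\right) = -371673 + 360 \cdot 84 = -371673 + 30240 = -341433$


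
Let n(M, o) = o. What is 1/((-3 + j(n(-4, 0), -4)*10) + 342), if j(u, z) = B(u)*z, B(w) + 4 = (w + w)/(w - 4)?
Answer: 1/499 ≈ 0.0020040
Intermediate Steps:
B(w) = -4 + 2*w/(-4 + w) (B(w) = -4 + (w + w)/(w - 4) = -4 + (2*w)/(-4 + w) = -4 + 2*w/(-4 + w))
j(u, z) = 2*z*(8 - u)/(-4 + u) (j(u, z) = (2*(8 - u)/(-4 + u))*z = 2*z*(8 - u)/(-4 + u))
1/((-3 + j(n(-4, 0), -4)*10) + 342) = 1/((-3 + (2*(-4)*(8 - 1*0)/(-4 + 0))*10) + 342) = 1/((-3 + (2*(-4)*(8 + 0)/(-4))*10) + 342) = 1/((-3 + (2*(-4)*(-¼)*8)*10) + 342) = 1/((-3 + 16*10) + 342) = 1/((-3 + 160) + 342) = 1/(157 + 342) = 1/499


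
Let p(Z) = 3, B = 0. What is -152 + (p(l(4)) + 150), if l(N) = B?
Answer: 1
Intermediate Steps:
l(N) = 0
-152 + (p(l(4)) + 150) = -152 + (3 + 150) = -152 + 153 = 1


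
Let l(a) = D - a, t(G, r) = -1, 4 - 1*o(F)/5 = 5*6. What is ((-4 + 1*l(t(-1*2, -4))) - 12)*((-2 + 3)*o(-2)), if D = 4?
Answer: 1430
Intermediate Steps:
o(F) = -130 (o(F) = 20 - 25*6 = 20 - 5*30 = 20 - 150 = -130)
l(a) = 4 - a
((-4 + 1*l(t(-1*2, -4))) - 12)*((-2 + 3)*o(-2)) = ((-4 + 1*(4 - 1*(-1))) - 12)*((-2 + 3)*(-130)) = ((-4 + 1*(4 + 1)) - 12)*(1*(-130)) = ((-4 + 1*5) - 12)*(-130) = ((-4 + 5) - 12)*(-130) = (1 - 12)*(-130) = -11*(-130) = 1430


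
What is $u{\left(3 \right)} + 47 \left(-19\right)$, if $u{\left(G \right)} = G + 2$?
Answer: $-888$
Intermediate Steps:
$u{\left(G \right)} = 2 + G$
$u{\left(3 \right)} + 47 \left(-19\right) = \left(2 + 3\right) + 47 \left(-19\right) = 5 - 893 = -888$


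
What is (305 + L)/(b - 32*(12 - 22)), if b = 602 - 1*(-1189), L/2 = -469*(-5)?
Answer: 4995/2111 ≈ 2.3662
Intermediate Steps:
L = 4690 (L = 2*(-469*(-5)) = 2*2345 = 4690)
b = 1791 (b = 602 + 1189 = 1791)
(305 + L)/(b - 32*(12 - 22)) = (305 + 4690)/(1791 - 32*(12 - 22)) = 4995/(1791 - 32*(-10)) = 4995/(1791 + 320) = 4995/2111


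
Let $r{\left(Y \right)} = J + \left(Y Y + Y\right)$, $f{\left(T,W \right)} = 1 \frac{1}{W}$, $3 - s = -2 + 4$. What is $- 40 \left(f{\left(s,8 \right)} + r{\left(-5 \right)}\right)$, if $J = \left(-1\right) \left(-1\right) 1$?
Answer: $-845$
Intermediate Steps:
$s = 1$ ($s = 3 - \left(-2 + 4\right) = 3 - 2 = 1$)
$J = 1$ ($J = 1 \cdot 1 = 1$)
$f{\left(T,W \right)} = \frac{1}{W}$
$r{\left(Y \right)} = 1 + Y + Y^{2}$ ($r{\left(Y \right)} = 1 + \left(Y Y + Y\right) = 1 + \left(Y^{2} + Y\right) = 1 + \left(Y + Y^{2}\right) = 1 + Y + Y^{2}$)
$- 40 \left(f{\left(s,8 \right)} + r{\left(-5 \right)}\right) = - 40 \left(\frac{1}{8} + \left(1 - 5 + \left(-5\right)^{2}\right)\right) = - 40 \left(\frac{1}{8} + \left(1 - 5 + 25\right)\right) = - 40 \left(\frac{1}{8} + 21\right) = \left(-40\right) \frac{169}{8} = -845$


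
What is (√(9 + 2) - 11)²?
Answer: (11 - √11)² ≈ 59.034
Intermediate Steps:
(√(9 + 2) - 11)² = (√11 - 11)² = (-11 + √11)²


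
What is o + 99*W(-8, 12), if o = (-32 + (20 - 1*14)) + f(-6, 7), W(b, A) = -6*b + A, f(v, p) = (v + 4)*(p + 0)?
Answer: 5900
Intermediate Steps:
f(v, p) = p*(4 + v) (f(v, p) = (4 + v)*p = p*(4 + v))
W(b, A) = A - 6*b
o = -40 (o = (-32 + (20 - 1*14)) + 7*(4 - 6) = (-32 + (20 - 14)) + 7*(-2) = (-32 + 6) - 14 = -26 - 14 = -40)
o + 99*W(-8, 12) = -40 + 99*(12 - 6*(-8)) = -40 + 99*(12 + 48) = -40 + 99*60 = -40 + 5940 = 5900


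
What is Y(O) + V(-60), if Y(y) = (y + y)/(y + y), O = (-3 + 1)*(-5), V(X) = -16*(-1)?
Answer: 17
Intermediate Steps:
V(X) = 16
O = 10 (O = -2*(-5) = 10)
Y(y) = 1 (Y(y) = (2*y)/((2*y)) = (2*y)*(1/(2*y)) = 1)
Y(O) + V(-60) = 1 + 16 = 17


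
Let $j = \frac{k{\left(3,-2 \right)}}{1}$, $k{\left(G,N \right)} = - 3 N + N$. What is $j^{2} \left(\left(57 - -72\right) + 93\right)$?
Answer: $3552$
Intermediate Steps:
$k{\left(G,N \right)} = - 2 N$
$j = 4$ ($j = \frac{\left(-2\right) \left(-2\right)}{1} = 4 \cdot 1 = 4$)
$j^{2} \left(\left(57 - -72\right) + 93\right) = 4^{2} \left(\left(57 - -72\right) + 93\right) = 16 \left(\left(57 + 72\right) + 93\right) = 16 \left(129 + 93\right) = 16 \cdot 222 = 3552$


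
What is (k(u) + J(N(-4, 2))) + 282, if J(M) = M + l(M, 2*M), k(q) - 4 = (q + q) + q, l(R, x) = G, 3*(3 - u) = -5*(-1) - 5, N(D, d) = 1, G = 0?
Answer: 296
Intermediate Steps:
u = 3 (u = 3 - (-5*(-1) - 5)/3 = 3 - (5 - 5)/3 = 3 - 1/3*0 = 3 + 0 = 3)
l(R, x) = 0
k(q) = 4 + 3*q (k(q) = 4 + ((q + q) + q) = 4 + (2*q + q) = 4 + 3*q)
J(M) = M (J(M) = M + 0 = M)
(k(u) + J(N(-4, 2))) + 282 = ((4 + 3*3) + 1) + 282 = ((4 + 9) + 1) + 282 = (13 + 1) + 282 = 14 + 282 = 296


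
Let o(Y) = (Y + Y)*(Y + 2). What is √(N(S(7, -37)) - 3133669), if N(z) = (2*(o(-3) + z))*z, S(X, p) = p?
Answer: 5*I*√125255 ≈ 1769.6*I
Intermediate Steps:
o(Y) = 2*Y*(2 + Y) (o(Y) = (2*Y)*(2 + Y) = 2*Y*(2 + Y))
N(z) = z*(12 + 2*z) (N(z) = (2*(2*(-3)*(2 - 3) + z))*z = (2*(2*(-3)*(-1) + z))*z = (2*(6 + z))*z = (12 + 2*z)*z = z*(12 + 2*z))
√(N(S(7, -37)) - 3133669) = √(2*(-37)*(6 - 37) - 3133669) = √(2*(-37)*(-31) - 3133669) = √(2294 - 3133669) = √(-3131375) = 5*I*√125255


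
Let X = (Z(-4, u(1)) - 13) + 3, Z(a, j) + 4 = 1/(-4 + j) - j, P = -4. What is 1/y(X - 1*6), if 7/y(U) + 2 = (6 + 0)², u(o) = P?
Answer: 34/7 ≈ 4.8571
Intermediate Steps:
u(o) = -4
Z(a, j) = -4 + 1/(-4 + j) - j (Z(a, j) = -4 + (1/(-4 + j) - j) = -4 + 1/(-4 + j) - j)
X = -81/8 (X = ((17 - 1*(-4)²)/(-4 - 4) - 13) + 3 = ((17 - 1*16)/(-8) - 13) + 3 = (-(17 - 16)/8 - 13) + 3 = (-⅛*1 - 13) + 3 = (-⅛ - 13) + 3 = -105/8 + 3 = -81/8 ≈ -10.125)
y(U) = 7/34 (y(U) = 7/(-2 + (6 + 0)²) = 7/(-2 + 6²) = 7/(-2 + 36) = 7/34)
1/y(X - 1*6) = 1/(7/34) = 34/7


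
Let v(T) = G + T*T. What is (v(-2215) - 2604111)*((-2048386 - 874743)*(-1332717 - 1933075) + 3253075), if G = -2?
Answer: 21976731337941685216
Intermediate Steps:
v(T) = -2 + T**2 (v(T) = -2 + T*T = -2 + T**2)
(v(-2215) - 2604111)*((-2048386 - 874743)*(-1332717 - 1933075) + 3253075) = ((-2 + (-2215)**2) - 2604111)*((-2048386 - 874743)*(-1332717 - 1933075) + 3253075) = ((-2 + 4906225) - 2604111)*(-2923129*(-3265792) + 3253075) = (4906223 - 2604111)*(9546331303168 + 3253075) = 2302112*9546334556243 = 21976731337941685216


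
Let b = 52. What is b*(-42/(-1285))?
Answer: 2184/1285 ≈ 1.6996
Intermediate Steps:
b*(-42/(-1285)) = 52*(-42/(-1285)) = 52*(-42*(-1/1285)) = 52*(42/1285) = 2184/1285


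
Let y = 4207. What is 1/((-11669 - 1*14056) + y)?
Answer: -1/21518 ≈ -4.6473e-5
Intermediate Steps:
1/((-11669 - 1*14056) + y) = 1/((-11669 - 1*14056) + 4207) = 1/((-11669 - 14056) + 4207) = 1/(-25725 + 4207) = 1/(-21518) = -1/21518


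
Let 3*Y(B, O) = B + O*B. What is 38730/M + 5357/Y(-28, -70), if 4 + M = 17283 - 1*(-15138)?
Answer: 4053061/426052 ≈ 9.5131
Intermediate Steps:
Y(B, O) = B/3 + B*O/3 (Y(B, O) = (B + O*B)/3 = (B + B*O)/3 = B/3 + B*O/3)
M = 32417 (M = -4 + (17283 - 1*(-15138)) = -4 + (17283 + 15138) = -4 + 32421 = 32417)
38730/M + 5357/Y(-28, -70) = 38730/32417 + 5357/(((⅓)*(-28)*(1 - 70))) = 38730*(1/32417) + 5357/(((⅓)*(-28)*(-69))) = 38730/32417 + 5357/644 = 4053061/426052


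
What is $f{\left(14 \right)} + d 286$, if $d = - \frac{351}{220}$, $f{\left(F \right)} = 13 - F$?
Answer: $- \frac{4573}{10} \approx -457.3$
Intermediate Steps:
$d = - \frac{351}{220}$ ($d = \left(-351\right) \frac{1}{220} = - \frac{351}{220} \approx -1.5955$)
$f{\left(14 \right)} + d 286 = \left(13 - 14\right) - \frac{4563}{10} = -1 - \frac{4563}{10} = - \frac{4573}{10}$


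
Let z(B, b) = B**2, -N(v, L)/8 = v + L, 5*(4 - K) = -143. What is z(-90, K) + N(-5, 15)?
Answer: 8020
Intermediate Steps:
K = 163/5 (K = 4 - 1/5*(-143) = 4 + 143/5 = 163/5 ≈ 32.600)
N(v, L) = -8*L - 8*v (N(v, L) = -8*(v + L) = -8*(L + v) = -8*L - 8*v)
z(-90, K) + N(-5, 15) = (-90)**2 + (-8*15 - 8*(-5)) = 8100 + (-120 + 40) = 8100 - 80 = 8020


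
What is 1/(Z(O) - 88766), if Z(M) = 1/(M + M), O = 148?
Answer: -296/26274735 ≈ -1.1266e-5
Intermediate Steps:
Z(M) = 1/(2*M)
1/(Z(O) - 88766) = 1/((½)/148 - 88766) = 1/((½)*(1/148) - 88766) = 1/(1/296 - 88766) = 1/(-26274735/296) = -296/26274735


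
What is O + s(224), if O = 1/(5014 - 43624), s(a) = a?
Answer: 8648639/38610 ≈ 224.00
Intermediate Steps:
O = -1/38610 (O = 1/(-38610) = -1/38610 ≈ -2.5900e-5)
O + s(224) = -1/38610 + 224 = 8648639/38610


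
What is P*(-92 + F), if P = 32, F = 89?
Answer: -96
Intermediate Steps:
P*(-92 + F) = 32*(-92 + 89) = 32*(-3) = -96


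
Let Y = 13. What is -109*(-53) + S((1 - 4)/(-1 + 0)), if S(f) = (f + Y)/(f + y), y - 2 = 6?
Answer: 63563/11 ≈ 5778.5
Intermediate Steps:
y = 8 (y = 2 + 6 = 8)
S(f) = (13 + f)/(8 + f) (S(f) = (f + 13)/(f + 8) = (13 + f)/(8 + f))
-109*(-53) + S((1 - 4)/(-1 + 0)) = -109*(-53) + (13 + (1 - 4)/(-1 + 0))/(8 + (1 - 4)/(-1 + 0)) = 5777 + (13 - 3/(-1))/(8 - 3/(-1)) = 5777 + (13 - 3*(-1))/(8 - 3*(-1)) = 5777 + (13 + 3)/(8 + 3) = 5777 + 16/11 = 63563/11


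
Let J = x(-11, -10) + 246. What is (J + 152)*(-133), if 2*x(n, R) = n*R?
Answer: -60249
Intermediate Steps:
x(n, R) = R*n/2 (x(n, R) = (n*R)/2 = (R*n)/2 = R*n/2)
J = 301 (J = (1/2)*(-10)*(-11) + 246 = 55 + 246 = 301)
(J + 152)*(-133) = (301 + 152)*(-133) = 453*(-133) = -60249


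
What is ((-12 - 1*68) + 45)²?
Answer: 1225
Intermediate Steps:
((-12 - 1*68) + 45)² = ((-12 - 68) + 45)² = (-80 + 45)² = (-35)² = 1225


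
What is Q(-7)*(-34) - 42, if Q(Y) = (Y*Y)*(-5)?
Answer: 8288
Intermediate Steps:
Q(Y) = -5*Y**2 (Q(Y) = Y**2*(-5) = -5*Y**2)
Q(-7)*(-34) - 42 = -5*(-7)**2*(-34) - 42 = -5*49*(-34) - 42 = -245*(-34) - 42 = 8330 - 42 = 8288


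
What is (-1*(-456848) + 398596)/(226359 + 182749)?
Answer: 213861/102277 ≈ 2.0910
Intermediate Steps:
(-1*(-456848) + 398596)/(226359 + 182749) = (456848 + 398596)/409108 = 855444*(1/409108) = 213861/102277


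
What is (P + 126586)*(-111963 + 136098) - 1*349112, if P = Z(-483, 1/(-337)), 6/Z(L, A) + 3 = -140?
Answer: 436836826904/143 ≈ 3.0548e+9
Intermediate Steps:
Z(L, A) = -6/143 (Z(L, A) = 6/(-3 - 140) = 6/(-143) = 6*(-1/143) = -6/143)
P = -6/143 ≈ -0.041958
(P + 126586)*(-111963 + 136098) - 1*349112 = (-6/143 + 126586)*(-111963 + 136098) - 1*349112 = (18101792/143)*24135 - 349112 = 436886749920/143 - 349112 = 436836826904/143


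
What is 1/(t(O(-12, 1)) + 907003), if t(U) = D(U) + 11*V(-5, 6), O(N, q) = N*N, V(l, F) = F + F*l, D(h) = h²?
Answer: 1/927475 ≈ 1.0782e-6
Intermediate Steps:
O(N, q) = N²
t(U) = -264 + U² (t(U) = U² + 11*(6*(1 - 5)) = U² + 11*(6*(-4)) = U² + 11*(-24) = U² - 264 = -264 + U²)
1/(t(O(-12, 1)) + 907003) = 1/((-264 + ((-12)²)²) + 907003) = 1/((-264 + 144²) + 907003) = 1/((-264 + 20736) + 907003) = 1/(20472 + 907003) = 1/927475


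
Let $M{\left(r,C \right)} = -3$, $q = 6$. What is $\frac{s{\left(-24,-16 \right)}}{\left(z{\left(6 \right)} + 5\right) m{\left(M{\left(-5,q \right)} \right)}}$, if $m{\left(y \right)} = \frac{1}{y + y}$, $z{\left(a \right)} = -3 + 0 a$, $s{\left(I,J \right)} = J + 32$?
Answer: $-48$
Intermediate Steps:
$s{\left(I,J \right)} = 32 + J$
$z{\left(a \right)} = -3$ ($z{\left(a \right)} = -3 + 0 = -3$)
$m{\left(y \right)} = \frac{1}{2 y}$
$\frac{s{\left(-24,-16 \right)}}{\left(z{\left(6 \right)} + 5\right) m{\left(M{\left(-5,q \right)} \right)}} = \frac{32 - 16}{\left(-3 + 5\right) \frac{1}{2 \left(-3\right)}} = \frac{16}{2 \cdot \frac{1}{2} \left(- \frac{1}{3}\right)} = \frac{16}{2 \left(- \frac{1}{6}\right)} = \frac{16}{- \frac{1}{3}} = 16 \left(-3\right) = -48$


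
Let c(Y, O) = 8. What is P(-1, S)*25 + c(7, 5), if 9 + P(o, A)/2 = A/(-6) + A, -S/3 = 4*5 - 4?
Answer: -2442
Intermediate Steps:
S = -48 (S = -3*(4*5 - 4) = -3*(20 - 4) = -3*16 = -48)
P(o, A) = -18 + 5*A/3 (P(o, A) = -18 + 2*(A/(-6) + A) = -18 + 2*(-A/6 + A) = -18 + 2*(5*A/6) = -18 + 5*A/3)
P(-1, S)*25 + c(7, 5) = (-18 + (5/3)*(-48))*25 + 8 = (-18 - 80)*25 + 8 = -98*25 + 8 = -2450 + 8 = -2442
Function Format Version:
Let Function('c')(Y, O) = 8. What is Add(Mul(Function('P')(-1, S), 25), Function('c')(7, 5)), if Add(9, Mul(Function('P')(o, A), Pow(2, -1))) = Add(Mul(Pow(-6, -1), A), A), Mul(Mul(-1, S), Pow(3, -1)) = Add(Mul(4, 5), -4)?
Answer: -2442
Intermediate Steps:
S = -48 (S = Mul(-3, Add(Mul(4, 5), -4)) = Mul(-3, Add(20, -4)) = Mul(-3, 16) = -48)
Function('P')(o, A) = Add(-18, Mul(Rational(5, 3), A)) (Function('P')(o, A) = Add(-18, Mul(2, Add(Mul(Pow(-6, -1), A), A))) = Add(-18, Mul(2, Add(Mul(Rational(-1, 6), A), A))) = Add(-18, Mul(2, Mul(Rational(5, 6), A))) = Add(-18, Mul(Rational(5, 3), A)))
Add(Mul(Function('P')(-1, S), 25), Function('c')(7, 5)) = Add(Mul(Add(-18, Mul(Rational(5, 3), -48)), 25), 8) = Add(Mul(Add(-18, -80), 25), 8) = Add(Mul(-98, 25), 8) = Add(-2450, 8) = -2442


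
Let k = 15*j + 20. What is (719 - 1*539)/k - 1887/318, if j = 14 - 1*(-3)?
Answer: -30779/5830 ≈ -5.2794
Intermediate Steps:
j = 17 (j = 14 + 3 = 17)
k = 275 (k = 15*17 + 20 = 255 + 20 = 275)
(719 - 1*539)/k - 1887/318 = (719 - 1*539)/275 - 1887/318 = (719 - 539)*(1/275) - 1887*1/318 = 180*(1/275) - 629/106 = 36/55 - 629/106 = -30779/5830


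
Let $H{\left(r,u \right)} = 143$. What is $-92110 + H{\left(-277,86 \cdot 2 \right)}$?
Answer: $-91967$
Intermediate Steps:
$-92110 + H{\left(-277,86 \cdot 2 \right)} = -92110 + 143 = -91967$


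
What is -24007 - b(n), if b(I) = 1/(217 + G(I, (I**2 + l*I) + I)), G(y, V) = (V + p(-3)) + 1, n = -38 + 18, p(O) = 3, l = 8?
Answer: -10587088/441 ≈ -24007.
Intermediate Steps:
n = -20
G(y, V) = 4 + V (G(y, V) = (V + 3) + 1 = (3 + V) + 1 = 4 + V)
b(I) = 1/(221 + I**2 + 9*I) (b(I) = 1/(217 + (4 + ((I**2 + 8*I) + I))) = 1/(217 + (4 + (I**2 + 9*I))) = 1/(217 + (4 + I**2 + 9*I)) = 1/(221 + I**2 + 9*I))
-24007 - b(n) = -24007 - 1/(221 - 20*(9 - 20)) = -24007 - 1/(221 - 20*(-11)) = -24007 - 1/(221 + 220) = -24007 - 1/441 = -10587088/441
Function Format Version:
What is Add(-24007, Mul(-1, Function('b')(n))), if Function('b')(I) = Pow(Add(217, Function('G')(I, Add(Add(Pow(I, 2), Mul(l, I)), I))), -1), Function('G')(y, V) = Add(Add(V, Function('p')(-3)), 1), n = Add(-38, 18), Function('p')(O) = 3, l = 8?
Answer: Rational(-10587088, 441) ≈ -24007.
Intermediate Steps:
n = -20
Function('G')(y, V) = Add(4, V) (Function('G')(y, V) = Add(Add(V, 3), 1) = Add(Add(3, V), 1) = Add(4, V))
Function('b')(I) = Pow(Add(221, Pow(I, 2), Mul(9, I)), -1) (Function('b')(I) = Pow(Add(217, Add(4, Add(Add(Pow(I, 2), Mul(8, I)), I))), -1) = Pow(Add(217, Add(4, Add(Pow(I, 2), Mul(9, I)))), -1) = Pow(Add(217, Add(4, Pow(I, 2), Mul(9, I))), -1) = Pow(Add(221, Pow(I, 2), Mul(9, I)), -1))
Add(-24007, Mul(-1, Function('b')(n))) = Add(-24007, Mul(-1, Pow(Add(221, Mul(-20, Add(9, -20))), -1))) = Add(-24007, Mul(-1, Pow(Add(221, Mul(-20, -11)), -1))) = Add(-24007, Mul(-1, Pow(Add(221, 220), -1))) = Add(-24007, Mul(-1, Pow(441, -1))) = Add(-24007, Mul(-1, Rational(1, 441))) = Add(-24007, Rational(-1, 441)) = Rational(-10587088, 441)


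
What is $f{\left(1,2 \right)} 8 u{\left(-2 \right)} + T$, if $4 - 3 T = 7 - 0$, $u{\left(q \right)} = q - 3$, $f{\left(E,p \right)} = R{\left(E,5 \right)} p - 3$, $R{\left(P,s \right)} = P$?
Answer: $39$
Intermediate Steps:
$f{\left(E,p \right)} = -3 + E p$ ($f{\left(E,p \right)} = E p - 3 = -3 + E p$)
$u{\left(q \right)} = -3 + q$ ($u{\left(q \right)} = q - 3 = -3 + q$)
$T = -1$ ($T = \frac{4}{3} - \frac{7 - 0}{3} = \frac{4}{3} - \frac{7 + 0}{3} = \frac{4}{3} - \frac{7}{3} = -1$)
$f{\left(1,2 \right)} 8 u{\left(-2 \right)} + T = \left(-3 + 1 \cdot 2\right) 8 \left(-3 - 2\right) - 1 = \left(-3 + 2\right) 8 \left(-5\right) - 1 = \left(-1\right) 8 \left(-5\right) - 1 = \left(-8\right) \left(-5\right) - 1 = 40 - 1 = 39$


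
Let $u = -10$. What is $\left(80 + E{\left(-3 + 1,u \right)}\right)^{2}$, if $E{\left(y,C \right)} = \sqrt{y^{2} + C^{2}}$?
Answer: $6504 + 320 \sqrt{26} \approx 8135.7$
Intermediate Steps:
$E{\left(y,C \right)} = \sqrt{C^{2} + y^{2}}$
$\left(80 + E{\left(-3 + 1,u \right)}\right)^{2} = \left(80 + \sqrt{\left(-10\right)^{2} + \left(-3 + 1\right)^{2}}\right)^{2} = \left(80 + \sqrt{100 + \left(-2\right)^{2}}\right)^{2} = \left(80 + \sqrt{100 + 4}\right)^{2} = \left(80 + \sqrt{104}\right)^{2} = \left(80 + 2 \sqrt{26}\right)^{2}$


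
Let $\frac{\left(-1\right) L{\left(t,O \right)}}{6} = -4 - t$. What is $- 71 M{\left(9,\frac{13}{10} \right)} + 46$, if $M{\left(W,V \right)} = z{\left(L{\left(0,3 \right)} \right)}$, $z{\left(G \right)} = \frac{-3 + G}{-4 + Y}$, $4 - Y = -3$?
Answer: $-451$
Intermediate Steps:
$Y = 7$ ($Y = 4 - -3 = 4 + 3 = 7$)
$L{\left(t,O \right)} = 24 + 6 t$ ($L{\left(t,O \right)} = - 6 \left(-4 - t\right) = 24 + 6 t$)
$z{\left(G \right)} = -1 + \frac{G}{3}$ ($z{\left(G \right)} = \frac{-3 + G}{-4 + 7} = \frac{-3 + G}{3} = \left(-3 + G\right) \frac{1}{3} = -1 + \frac{G}{3}$)
$M{\left(W,V \right)} = 7$ ($M{\left(W,V \right)} = -1 + \frac{24 + 6 \cdot 0}{3} = -1 + \frac{24 + 0}{3} = -1 + \frac{1}{3} \cdot 24 = -1 + 8 = 7$)
$- 71 M{\left(9,\frac{13}{10} \right)} + 46 = \left(-71\right) 7 + 46 = -497 + 46 = -451$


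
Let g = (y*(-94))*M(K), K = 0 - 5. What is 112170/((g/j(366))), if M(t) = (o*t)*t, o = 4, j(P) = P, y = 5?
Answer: -2052711/2350 ≈ -873.49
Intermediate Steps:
K = -5
M(t) = 4*t**2 (M(t) = (4*t)*t = 4*t**2)
g = -47000 (g = (5*(-94))*(4*(-5)**2) = -1880*25 = -470*100 = -47000)
112170/((g/j(366))) = 112170/((-47000/366)) = 112170/((-47000*1/366)) = 112170/(-23500/183) = 112170*(-183/23500) = -2052711/2350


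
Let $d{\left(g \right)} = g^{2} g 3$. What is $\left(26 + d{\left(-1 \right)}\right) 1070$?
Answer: $24610$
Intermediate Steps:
$d{\left(g \right)} = 3 g^{3}$ ($d{\left(g \right)} = g^{3} \cdot 3 = 3 g^{3}$)
$\left(26 + d{\left(-1 \right)}\right) 1070 = \left(26 + 3 \left(-1\right)^{3}\right) 1070 = \left(26 + 3 \left(-1\right)\right) 1070 = \left(26 - 3\right) 1070 = 23 \cdot 1070 = 24610$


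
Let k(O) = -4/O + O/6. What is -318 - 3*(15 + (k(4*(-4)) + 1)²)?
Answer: -17713/48 ≈ -369.02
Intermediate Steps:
k(O) = -4/O + O/6 (k(O) = -4/O + O*(⅙) = -4/O + O/6)
-318 - 3*(15 + (k(4*(-4)) + 1)²) = -318 - 3*(15 + ((-4/(4*(-4)) + (4*(-4))/6) + 1)²) = -318 - 3*(15 + ((-4/(-16) + (⅙)*(-16)) + 1)²) = -318 - 3*(15 + ((-4*(-1/16) - 8/3) + 1)²) = -318 - 3*(15 + ((¼ - 8/3) + 1)²) = -318 - 3*(15 + (-29/12 + 1)²) = -318 - 3*(15 + (-17/12)²) = -318 - 3*(15 + 289/144) = -318 - 3*2449/144 = -318 - 2449/48 = -17713/48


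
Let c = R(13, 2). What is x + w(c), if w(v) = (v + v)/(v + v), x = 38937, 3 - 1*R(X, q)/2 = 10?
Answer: 38938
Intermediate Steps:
R(X, q) = -14 (R(X, q) = 6 - 2*10 = 6 - 20 = -14)
c = -14
w(v) = 1 (w(v) = (2*v)/((2*v)) = (2*v)*(1/(2*v)) = 1)
x + w(c) = 38937 + 1 = 38938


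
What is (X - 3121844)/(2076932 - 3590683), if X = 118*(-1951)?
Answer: 3352062/1513751 ≈ 2.2144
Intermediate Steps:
X = -230218
(X - 3121844)/(2076932 - 3590683) = (-230218 - 3121844)/(2076932 - 3590683) = -3352062/(-1513751) = -3352062*(-1/1513751) = 3352062/1513751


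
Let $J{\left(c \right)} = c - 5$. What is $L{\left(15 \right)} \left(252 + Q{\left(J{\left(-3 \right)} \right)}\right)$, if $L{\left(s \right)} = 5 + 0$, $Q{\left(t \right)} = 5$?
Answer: $1285$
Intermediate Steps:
$J{\left(c \right)} = -5 + c$
$L{\left(s \right)} = 5$
$L{\left(15 \right)} \left(252 + Q{\left(J{\left(-3 \right)} \right)}\right) = 5 \left(252 + 5\right) = 5 \cdot 257 = 1285$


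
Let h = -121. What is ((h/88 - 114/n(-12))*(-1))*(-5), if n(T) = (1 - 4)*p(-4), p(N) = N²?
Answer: 5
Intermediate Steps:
n(T) = -48 (n(T) = (1 - 4)*(-4)² = -3*16 = -48)
((h/88 - 114/n(-12))*(-1))*(-5) = ((-121/88 - 114/(-48))*(-1))*(-5) = ((-121*1/88 - 114*(-1/48))*(-1))*(-5) = ((-11/8 + 19/8)*(-1))*(-5) = (1*(-1))*(-5) = -1*(-5) = 5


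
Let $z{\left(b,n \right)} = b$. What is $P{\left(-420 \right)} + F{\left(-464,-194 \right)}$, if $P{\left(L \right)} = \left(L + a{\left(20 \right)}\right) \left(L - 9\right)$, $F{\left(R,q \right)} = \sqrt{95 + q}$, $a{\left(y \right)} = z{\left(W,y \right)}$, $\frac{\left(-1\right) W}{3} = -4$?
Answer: $175032 + 3 i \sqrt{11} \approx 1.7503 \cdot 10^{5} + 9.9499 i$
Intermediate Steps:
$W = 12$ ($W = \left(-3\right) \left(-4\right) = 12$)
$a{\left(y \right)} = 12$
$P{\left(L \right)} = \left(-9 + L\right) \left(12 + L\right)$ ($P{\left(L \right)} = \left(L + 12\right) \left(L - 9\right) = \left(12 + L\right) \left(-9 + L\right) = \left(-9 + L\right) \left(12 + L\right)$)
$P{\left(-420 \right)} + F{\left(-464,-194 \right)} = \left(-108 + \left(-420\right)^{2} + 3 \left(-420\right)\right) + \sqrt{95 - 194} = \left(-108 + 176400 - 1260\right) + \sqrt{-99} = 175032 + 3 i \sqrt{11}$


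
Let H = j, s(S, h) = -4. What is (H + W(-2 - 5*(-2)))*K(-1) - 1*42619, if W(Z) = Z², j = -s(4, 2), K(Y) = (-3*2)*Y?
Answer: -42211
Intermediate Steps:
K(Y) = -6*Y
j = 4 (j = -1*(-4) = 4)
H = 4
(H + W(-2 - 5*(-2)))*K(-1) - 1*42619 = (4 + (-2 - 5*(-2))²)*(-6*(-1)) - 1*42619 = (4 + (-2 + 10)²)*6 - 42619 = (4 + 8²)*6 - 42619 = (4 + 64)*6 - 42619 = 68*6 - 42619 = 408 - 42619 = -42211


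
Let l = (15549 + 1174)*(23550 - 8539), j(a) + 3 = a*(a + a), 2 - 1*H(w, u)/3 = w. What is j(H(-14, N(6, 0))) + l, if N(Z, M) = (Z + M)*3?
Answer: 251033558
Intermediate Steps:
N(Z, M) = 3*M + 3*Z (N(Z, M) = (M + Z)*3 = 3*M + 3*Z)
H(w, u) = 6 - 3*w
j(a) = -3 + 2*a² (j(a) = -3 + a*(a + a) = -3 + a*(2*a) = -3 + 2*a²)
l = 251028953 (l = 16723*15011 = 251028953)
j(H(-14, N(6, 0))) + l = (-3 + 2*(6 - 3*(-14))²) + 251028953 = (-3 + 2*(6 + 42)²) + 251028953 = (-3 + 2*48²) + 251028953 = (-3 + 2*2304) + 251028953 = (-3 + 4608) + 251028953 = 4605 + 251028953 = 251033558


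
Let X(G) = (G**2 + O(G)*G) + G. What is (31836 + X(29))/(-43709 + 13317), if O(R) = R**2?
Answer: -57095/30392 ≈ -1.8786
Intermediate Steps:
X(G) = G + G**2 + G**3 (X(G) = (G**2 + G**2*G) + G = (G**2 + G**3) + G = G + G**2 + G**3)
(31836 + X(29))/(-43709 + 13317) = (31836 + 29*(1 + 29 + 29**2))/(-43709 + 13317) = (31836 + 29*(1 + 29 + 841))/(-30392) = (31836 + 29*871)*(-1/30392) = (31836 + 25259)*(-1/30392) = 57095*(-1/30392) = -57095/30392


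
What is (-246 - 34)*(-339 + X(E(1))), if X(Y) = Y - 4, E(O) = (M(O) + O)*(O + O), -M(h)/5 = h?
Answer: 98280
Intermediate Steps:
M(h) = -5*h
E(O) = -8*O**2 (E(O) = (-5*O + O)*(O + O) = (-4*O)*(2*O) = -8*O**2)
X(Y) = -4 + Y
(-246 - 34)*(-339 + X(E(1))) = (-246 - 34)*(-339 + (-4 - 8*1**2)) = -280*(-339 + (-4 - 8*1)) = -280*(-339 + (-4 - 8)) = -280*(-339 - 12) = -280*(-351) = 98280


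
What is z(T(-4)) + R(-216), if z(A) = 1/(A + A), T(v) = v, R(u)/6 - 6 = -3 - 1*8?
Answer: -241/8 ≈ -30.125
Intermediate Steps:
R(u) = -30 (R(u) = 36 + 6*(-3 - 1*8) = 36 + 6*(-3 - 8) = 36 + 6*(-11) = 36 - 66 = -30)
z(A) = 1/(2*A)
z(T(-4)) + R(-216) = (1/2)/(-4) - 30 = (1/2)*(-1/4) - 30 = -1/8 - 30 = -241/8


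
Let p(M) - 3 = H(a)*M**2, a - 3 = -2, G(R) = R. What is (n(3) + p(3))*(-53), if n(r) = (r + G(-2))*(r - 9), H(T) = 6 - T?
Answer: -2226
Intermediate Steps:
a = 1 (a = 3 - 2 = 1)
p(M) = 3 + 5*M**2 (p(M) = 3 + (6 - 1*1)*M**2 = 3 + (6 - 1)*M**2 = 3 + 5*M**2)
n(r) = (-9 + r)*(-2 + r) (n(r) = (r - 2)*(r - 9) = (-2 + r)*(-9 + r) = (-9 + r)*(-2 + r))
(n(3) + p(3))*(-53) = ((18 + 3**2 - 11*3) + (3 + 5*3**2))*(-53) = ((18 + 9 - 33) + (3 + 5*9))*(-53) = (-6 + (3 + 45))*(-53) = (-6 + 48)*(-53) = 42*(-53) = -2226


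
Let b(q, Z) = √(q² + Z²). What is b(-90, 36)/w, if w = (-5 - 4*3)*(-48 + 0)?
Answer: 3*√29/136 ≈ 0.11879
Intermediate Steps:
b(q, Z) = √(Z² + q²)
w = 816 (w = (-5 - 12)*(-48) = -17*(-48) = 816)
b(-90, 36)/w = √(36² + (-90)²)/816 = √(1296 + 8100)*(1/816) = √9396*(1/816) = (18*√29)*(1/816) = 3*√29/136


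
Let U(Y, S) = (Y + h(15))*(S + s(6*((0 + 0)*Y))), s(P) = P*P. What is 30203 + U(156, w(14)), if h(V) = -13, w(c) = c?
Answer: 32205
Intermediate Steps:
s(P) = P²
U(Y, S) = S*(-13 + Y) (U(Y, S) = (Y - 13)*(S + (6*((0 + 0)*Y))²) = (-13 + Y)*(S + (6*(0*Y))²) = (-13 + Y)*(S + (6*0)²) = (-13 + Y)*(S + 0²) = (-13 + Y)*(S + 0) = (-13 + Y)*S = S*(-13 + Y))
30203 + U(156, w(14)) = 30203 + 14*(-13 + 156) = 30203 + 14*143 = 30203 + 2002 = 32205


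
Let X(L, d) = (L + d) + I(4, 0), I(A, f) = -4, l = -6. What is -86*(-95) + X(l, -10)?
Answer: 8150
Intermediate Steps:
X(L, d) = -4 + L + d (X(L, d) = (L + d) - 4 = -4 + L + d)
-86*(-95) + X(l, -10) = -86*(-95) + (-4 - 6 - 10) = 8170 - 20 = 8150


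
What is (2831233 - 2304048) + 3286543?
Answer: 3813728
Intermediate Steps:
(2831233 - 2304048) + 3286543 = 527185 + 3286543 = 3813728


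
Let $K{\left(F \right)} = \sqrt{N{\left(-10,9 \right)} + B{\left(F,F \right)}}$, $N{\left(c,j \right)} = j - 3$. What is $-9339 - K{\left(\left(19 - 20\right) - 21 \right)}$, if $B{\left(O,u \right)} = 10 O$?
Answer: $-9339 - i \sqrt{214} \approx -9339.0 - 14.629 i$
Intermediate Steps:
$N{\left(c,j \right)} = -3 + j$ ($N{\left(c,j \right)} = j - 3 = -3 + j$)
$K{\left(F \right)} = \sqrt{6 + 10 F}$ ($K{\left(F \right)} = \sqrt{\left(-3 + 9\right) + 10 F} = \sqrt{6 + 10 F}$)
$-9339 - K{\left(\left(19 - 20\right) - 21 \right)} = -9339 - \sqrt{6 + 10 \left(\left(19 - 20\right) - 21\right)} = -9339 - \sqrt{6 + 10 \left(-1 - 21\right)} = -9339 - \sqrt{6 + 10 \left(-22\right)} = -9339 - \sqrt{6 - 220} = -9339 - \sqrt{-214} = -9339 - i \sqrt{214}$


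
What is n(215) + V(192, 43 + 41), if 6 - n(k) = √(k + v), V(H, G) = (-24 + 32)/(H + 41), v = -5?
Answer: 1406/233 - √210 ≈ -8.4570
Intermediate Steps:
V(H, G) = 8/(41 + H)
n(k) = 6 - √(-5 + k) (n(k) = 6 - √(k - 5) = 6 - √(-5 + k))
n(215) + V(192, 43 + 41) = (6 - √(-5 + 215)) + 8/(41 + 192) = (6 - √210) + 8/233 = 1406/233 - √210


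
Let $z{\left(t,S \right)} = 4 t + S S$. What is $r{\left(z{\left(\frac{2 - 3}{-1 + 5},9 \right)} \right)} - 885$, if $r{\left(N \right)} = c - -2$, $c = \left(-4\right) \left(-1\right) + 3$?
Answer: $-876$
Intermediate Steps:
$z{\left(t,S \right)} = S^{2} + 4 t$ ($z{\left(t,S \right)} = 4 t + S^{2} = S^{2} + 4 t$)
$c = 7$ ($c = 4 + 3 = 7$)
$r{\left(N \right)} = 9$ ($r{\left(N \right)} = 7 - -2 = 7 + 2 = 9$)
$r{\left(z{\left(\frac{2 - 3}{-1 + 5},9 \right)} \right)} - 885 = 9 - 885 = -876$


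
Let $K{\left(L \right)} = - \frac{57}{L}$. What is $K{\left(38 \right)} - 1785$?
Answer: $- \frac{3573}{2} \approx -1786.5$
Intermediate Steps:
$K{\left(38 \right)} - 1785 = - \frac{57}{38} - 1785 = \left(-57\right) \frac{1}{38} - 1785 = - \frac{3}{2} - 1785 = - \frac{3573}{2}$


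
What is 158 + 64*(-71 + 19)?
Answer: -3170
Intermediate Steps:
158 + 64*(-71 + 19) = 158 + 64*(-52) = 158 - 3328 = -3170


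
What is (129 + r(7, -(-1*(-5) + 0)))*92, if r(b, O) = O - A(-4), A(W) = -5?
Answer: 11868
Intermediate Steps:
r(b, O) = 5 + O (r(b, O) = O - 1*(-5) = O + 5 = 5 + O)
(129 + r(7, -(-1*(-5) + 0)))*92 = (129 + (5 - (-1*(-5) + 0)))*92 = (129 + (5 - (5 + 0)))*92 = (129 + (5 - 1*5))*92 = (129 + (5 - 5))*92 = (129 + 0)*92 = 129*92 = 11868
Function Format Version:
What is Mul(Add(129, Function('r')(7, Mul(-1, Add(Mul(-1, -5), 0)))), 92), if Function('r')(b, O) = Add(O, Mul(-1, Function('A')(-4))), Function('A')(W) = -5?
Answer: 11868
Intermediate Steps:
Function('r')(b, O) = Add(5, O) (Function('r')(b, O) = Add(O, Mul(-1, -5)) = Add(O, 5) = Add(5, O))
Mul(Add(129, Function('r')(7, Mul(-1, Add(Mul(-1, -5), 0)))), 92) = Mul(Add(129, Add(5, Mul(-1, Add(Mul(-1, -5), 0)))), 92) = Mul(Add(129, Add(5, Mul(-1, Add(5, 0)))), 92) = Mul(Add(129, Add(5, Mul(-1, 5))), 92) = Mul(Add(129, Add(5, -5)), 92) = Mul(Add(129, 0), 92) = Mul(129, 92) = 11868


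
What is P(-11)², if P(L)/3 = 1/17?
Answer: 9/289 ≈ 0.031142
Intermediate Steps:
P(L) = 3/17
P(-11)² = (3/17)² = 9/289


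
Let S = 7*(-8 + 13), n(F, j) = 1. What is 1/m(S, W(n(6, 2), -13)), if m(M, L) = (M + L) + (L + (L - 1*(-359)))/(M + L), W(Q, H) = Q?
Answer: 36/1657 ≈ 0.021726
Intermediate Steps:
S = 35 (S = 7*5 = 35)
m(M, L) = L + M + (359 + 2*L)/(L + M) (m(M, L) = (L + M) + (L + (L + 359))/(L + M) = (L + M) + (L + (359 + L))/(L + M) = (L + M) + (359 + 2*L)/(L + M) = L + M + (359 + 2*L)/(L + M))
1/m(S, W(n(6, 2), -13)) = 1/((359 + 1² + 35² + 2*1 + 2*1*35)/(1 + 35)) = 1/((359 + 1 + 1225 + 2 + 70)/36) = 1/((1/36)*1657) = 1/(1657/36) = 36/1657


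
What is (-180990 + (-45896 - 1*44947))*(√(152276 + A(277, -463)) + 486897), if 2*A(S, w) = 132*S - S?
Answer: -132354672201 - 815499*√75742/2 ≈ -1.3247e+11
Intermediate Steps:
A(S, w) = 131*S/2 (A(S, w) = (132*S - S)/2 = (131*S)/2 = 131*S/2)
(-180990 + (-45896 - 1*44947))*(√(152276 + A(277, -463)) + 486897) = (-180990 + (-45896 - 1*44947))*(√(152276 + (131/2)*277) + 486897) = (-180990 + (-45896 - 44947))*(√(152276 + 36287/2) + 486897) = (-180990 - 90843)*(√(340839/2) + 486897) = -271833*(3*√75742/2 + 486897) = -271833*(486897 + 3*√75742/2) = -132354672201 - 815499*√75742/2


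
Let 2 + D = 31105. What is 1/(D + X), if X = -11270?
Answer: 1/19833 ≈ 5.0421e-5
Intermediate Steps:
D = 31103 (D = -2 + 31105 = 31103)
1/(D + X) = 1/(31103 - 11270) = 1/19833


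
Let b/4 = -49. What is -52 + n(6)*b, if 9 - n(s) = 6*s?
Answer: 5240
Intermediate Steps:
b = -196 (b = 4*(-49) = -196)
n(s) = 9 - 6*s
-52 + n(6)*b = -52 + (9 - 6*6)*(-196) = -52 + (9 - 36)*(-196) = -52 - 27*(-196) = -52 + 5292 = 5240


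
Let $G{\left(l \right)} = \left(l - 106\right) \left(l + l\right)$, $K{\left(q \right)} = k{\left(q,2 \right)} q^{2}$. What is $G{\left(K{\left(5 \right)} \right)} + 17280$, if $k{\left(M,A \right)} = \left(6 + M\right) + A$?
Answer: $159630$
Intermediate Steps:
$k{\left(M,A \right)} = 6 + A + M$
$K{\left(q \right)} = q^{2} \left(8 + q\right)$ ($K{\left(q \right)} = \left(6 + 2 + q\right) q^{2} = \left(8 + q\right) q^{2} = q^{2} \left(8 + q\right)$)
$G{\left(l \right)} = 2 l \left(-106 + l\right)$ ($G{\left(l \right)} = \left(-106 + l\right) 2 l = 2 l \left(-106 + l\right)$)
$G{\left(K{\left(5 \right)} \right)} + 17280 = 2 \cdot 5^{2} \left(8 + 5\right) \left(-106 + 5^{2} \left(8 + 5\right)\right) + 17280 = 2 \cdot 25 \cdot 13 \left(-106 + 25 \cdot 13\right) + 17280 = 2 \cdot 325 \left(-106 + 325\right) + 17280 = 2 \cdot 325 \cdot 219 + 17280 = 142350 + 17280 = 159630$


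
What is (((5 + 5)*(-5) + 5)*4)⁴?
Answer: 1049760000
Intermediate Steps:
(((5 + 5)*(-5) + 5)*4)⁴ = ((10*(-5) + 5)*4)⁴ = ((-50 + 5)*4)⁴ = (-45*4)⁴ = (-180)⁴ = 1049760000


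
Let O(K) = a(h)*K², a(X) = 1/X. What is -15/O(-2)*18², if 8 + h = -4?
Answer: 14580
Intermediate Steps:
h = -12 (h = -8 - 4 = -12)
a(X) = 1/X
O(K) = -K²/12 (O(K) = K²/(-12) = -K²/12)
-15/O(-2)*18² = -15/((-1/12*(-2)²))*18² = -15/((-1/12*4))*324 = -15/(-⅓)*324 = -15*(-3)*324 = 45*324 = 14580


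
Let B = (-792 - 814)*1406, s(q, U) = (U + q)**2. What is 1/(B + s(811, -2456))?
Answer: 1/447989 ≈ 2.2322e-6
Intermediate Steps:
B = -2258036 (B = -1606*1406 = -2258036)
1/(B + s(811, -2456)) = 1/(-2258036 + (-2456 + 811)**2) = 1/(-2258036 + (-1645)**2) = 1/(-2258036 + 2706025) = 1/447989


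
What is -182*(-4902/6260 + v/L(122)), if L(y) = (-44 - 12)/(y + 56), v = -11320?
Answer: -10248367259/1565 ≈ -6.5485e+6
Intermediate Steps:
L(y) = -56/(56 + y)
-182*(-4902/6260 + v/L(122)) = -182*(-4902/6260 - 11320/((-56/(56 + 122)))) = -182*(-4902*1/6260 - 11320/((-56/178))) = -182*(-2451/3130 - 11320/((-56*1/178))) = -182*(-2451/3130 - 11320/(-28/89)) = -182*(-2451/3130 - 11320*(-89/28)) = -182*(-2451/3130 + 251870/7) = -182*788335943/21910 = -10248367259/1565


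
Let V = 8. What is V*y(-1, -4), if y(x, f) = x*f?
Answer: 32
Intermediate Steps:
y(x, f) = f*x
V*y(-1, -4) = 8*(-4*(-1)) = 8*4 = 32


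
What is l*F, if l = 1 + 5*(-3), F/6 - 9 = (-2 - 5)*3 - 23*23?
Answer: 45444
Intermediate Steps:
F = -3246 (F = 54 + 6*((-2 - 5)*3 - 23*23) = 54 + 6*(-7*3 - 529) = 54 + 6*(-21 - 529) = 54 + 6*(-550) = 54 - 3300 = -3246)
l = -14 (l = 1 - 15 = -14)
l*F = -14*(-3246) = 45444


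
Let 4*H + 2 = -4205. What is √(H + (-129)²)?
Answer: √62357/2 ≈ 124.86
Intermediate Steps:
H = -4207/4 (H = -½ + (¼)*(-4205) = -½ - 4205/4 = -4207/4 ≈ -1051.8)
√(H + (-129)²) = √(-4207/4 + (-129)²) = √(-4207/4 + 16641) = √(62357/4) = √62357/2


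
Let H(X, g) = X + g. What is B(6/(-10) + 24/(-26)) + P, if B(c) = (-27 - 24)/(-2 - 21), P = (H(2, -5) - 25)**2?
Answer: 18083/23 ≈ 786.22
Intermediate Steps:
P = 784 (P = ((2 - 5) - 25)**2 = (-3 - 25)**2 = (-28)**2 = 784)
B(c) = 51/23 (B(c) = -51/(-23) = -51*(-1/23) = 51/23)
B(6/(-10) + 24/(-26)) + P = 51/23 + 784 = 18083/23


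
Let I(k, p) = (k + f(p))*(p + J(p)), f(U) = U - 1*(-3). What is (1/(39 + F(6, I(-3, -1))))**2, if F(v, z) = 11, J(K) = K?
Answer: 1/2500 ≈ 0.00040000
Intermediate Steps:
f(U) = 3 + U (f(U) = U + 3 = 3 + U)
I(k, p) = 2*p*(3 + k + p) (I(k, p) = (k + (3 + p))*(p + p) = (3 + k + p)*(2*p) = 2*p*(3 + k + p))
(1/(39 + F(6, I(-3, -1))))**2 = (1/(39 + 11))**2 = (1/50)**2 = 1/2500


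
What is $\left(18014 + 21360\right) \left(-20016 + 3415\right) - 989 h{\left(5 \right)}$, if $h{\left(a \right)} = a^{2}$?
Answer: $-653672499$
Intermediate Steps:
$\left(18014 + 21360\right) \left(-20016 + 3415\right) - 989 h{\left(5 \right)} = \left(18014 + 21360\right) \left(-20016 + 3415\right) - 989 \cdot 5^{2} = 39374 \left(-16601\right) - 989 \cdot 25 = -653647774 - 24725 = -653672499$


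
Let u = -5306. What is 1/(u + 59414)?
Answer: 1/54108 ≈ 1.8482e-5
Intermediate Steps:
1/(u + 59414) = 1/(-5306 + 59414) = 1/54108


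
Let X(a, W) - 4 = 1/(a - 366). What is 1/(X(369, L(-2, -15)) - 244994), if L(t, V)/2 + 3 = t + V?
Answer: -3/734969 ≈ -4.0818e-6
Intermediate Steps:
L(t, V) = -6 + 2*V + 2*t (L(t, V) = -6 + 2*(t + V) = -6 + 2*(V + t) = -6 + (2*V + 2*t) = -6 + 2*V + 2*t)
X(a, W) = 4 + 1/(-366 + a) (X(a, W) = 4 + 1/(a - 366) = 4 + 1/(-366 + a))
1/(X(369, L(-2, -15)) - 244994) = 1/((-1463 + 4*369)/(-366 + 369) - 244994) = 1/((-1463 + 1476)/3 - 244994) = 1/((⅓)*13 - 244994) = 1/(13/3 - 244994) = 1/(-734969/3) = -3/734969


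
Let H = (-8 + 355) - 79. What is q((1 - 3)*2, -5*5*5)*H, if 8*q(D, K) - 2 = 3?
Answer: 335/2 ≈ 167.50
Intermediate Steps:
q(D, K) = 5/8 (q(D, K) = 1/4 + (1/8)*3 = 1/4 + 3/8 = 5/8)
H = 268 (H = 347 - 79 = 268)
q((1 - 3)*2, -5*5*5)*H = (5/8)*268 = 335/2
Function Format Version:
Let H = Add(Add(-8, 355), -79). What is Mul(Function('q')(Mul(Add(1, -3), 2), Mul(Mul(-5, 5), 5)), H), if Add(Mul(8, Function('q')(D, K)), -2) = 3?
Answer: Rational(335, 2) ≈ 167.50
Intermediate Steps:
Function('q')(D, K) = Rational(5, 8) (Function('q')(D, K) = Add(Rational(1, 4), Mul(Rational(1, 8), 3)) = Add(Rational(1, 4), Rational(3, 8)) = Rational(5, 8))
H = 268 (H = Add(347, -79) = 268)
Mul(Function('q')(Mul(Add(1, -3), 2), Mul(Mul(-5, 5), 5)), H) = Mul(Rational(5, 8), 268) = Rational(335, 2)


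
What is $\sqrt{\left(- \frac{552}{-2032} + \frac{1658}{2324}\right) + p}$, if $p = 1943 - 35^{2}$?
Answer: $\frac{2 \sqrt{978632406206}}{73787} \approx 26.814$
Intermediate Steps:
$p = 718$ ($p = 1943 - 1225 = 718$)
$\sqrt{\left(- \frac{552}{-2032} + \frac{1658}{2324}\right) + p} = \sqrt{\left(- \frac{552}{-2032} + \frac{1658}{2324}\right) + 718} = \sqrt{\left(\left(-552\right) \left(- \frac{1}{2032}\right) + 1658 \cdot \frac{1}{2324}\right) + 718} = \sqrt{\left(\frac{69}{254} + \frac{829}{1162}\right) + 718} = \sqrt{\frac{72686}{73787} + 718} = \sqrt{\frac{53051752}{73787}} = \frac{2 \sqrt{978632406206}}{73787}$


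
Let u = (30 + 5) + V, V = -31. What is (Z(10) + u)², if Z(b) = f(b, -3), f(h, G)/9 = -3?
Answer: 529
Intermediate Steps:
f(h, G) = -27 (f(h, G) = 9*(-3) = -27)
Z(b) = -27
u = 4 (u = (30 + 5) - 31 = 35 - 31 = 4)
(Z(10) + u)² = (-27 + 4)² = (-23)² = 529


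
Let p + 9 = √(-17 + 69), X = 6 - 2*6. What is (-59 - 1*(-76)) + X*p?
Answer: 71 - 12*√13 ≈ 27.733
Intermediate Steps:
X = -6 (X = 6 - 12 = -6)
p = -9 + 2*√13 (p = -9 + √(-17 + 69) = -9 + √52 = -9 + 2*√13 ≈ -1.7889)
(-59 - 1*(-76)) + X*p = (-59 - 1*(-76)) - 6*(-9 + 2*√13) = (-59 + 76) + (54 - 12*√13) = 17 + (54 - 12*√13) = 71 - 12*√13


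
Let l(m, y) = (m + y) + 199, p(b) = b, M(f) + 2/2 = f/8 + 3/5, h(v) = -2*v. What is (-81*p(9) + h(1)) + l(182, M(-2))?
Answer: -7013/20 ≈ -350.65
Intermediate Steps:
M(f) = -⅖ + f/8 (M(f) = -1 + (f/8 + 3/5) = -1 + (f*(⅛) + 3*(⅕)) = -1 + (f/8 + ⅗) = -1 + (⅗ + f/8) = -⅖ + f/8)
l(m, y) = 199 + m + y
(-81*p(9) + h(1)) + l(182, M(-2)) = (-81*9 - 2*1) + (199 + 182 + (-⅖ + (⅛)*(-2))) = (-729 - 2) + (199 + 182 + (-⅖ - ¼)) = -731 + (199 + 182 - 13/20) = -731 + 7607/20 = -7013/20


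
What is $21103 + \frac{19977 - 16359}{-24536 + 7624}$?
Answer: $\frac{178445159}{8456} \approx 21103.0$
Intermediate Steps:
$21103 + \frac{19977 - 16359}{-24536 + 7624} = 21103 + \frac{3618}{-16912} = 21103 + 3618 \left(- \frac{1}{16912}\right) = 21103 - \frac{1809}{8456} = \frac{178445159}{8456}$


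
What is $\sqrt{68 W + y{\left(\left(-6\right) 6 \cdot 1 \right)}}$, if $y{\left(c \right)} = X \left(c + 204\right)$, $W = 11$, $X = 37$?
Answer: $2 \sqrt{1741} \approx 83.451$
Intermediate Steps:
$y{\left(c \right)} = 7548 + 37 c$ ($y{\left(c \right)} = 37 \left(c + 204\right) = 37 \left(204 + c\right) = 7548 + 37 c$)
$\sqrt{68 W + y{\left(\left(-6\right) 6 \cdot 1 \right)}} = \sqrt{68 \cdot 11 + \left(7548 + 37 \left(-6\right) 6 \cdot 1\right)} = \sqrt{748 + \left(7548 + 37 \left(\left(-36\right) 1\right)\right)} = \sqrt{748 + \left(7548 + 37 \left(-36\right)\right)} = \sqrt{748 + \left(7548 - 1332\right)} = \sqrt{748 + 6216} = \sqrt{6964} = 2 \sqrt{1741}$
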